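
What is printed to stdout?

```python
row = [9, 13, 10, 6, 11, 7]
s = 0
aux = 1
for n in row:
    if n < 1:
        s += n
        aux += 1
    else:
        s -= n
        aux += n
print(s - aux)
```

n=9: not <1, s = 0-9 = -9; aux=10
n=13: not <1, s = (-9)-13 = -22; aux=23
n=10: not <1, s = (-22)-10 = -32; aux=33
n=6: not <1, s = (-32)-6 = -38; aux=39
n=11: not <1, s = (-38)-11 = -49; aux=50
n=7: not <1, s = (-49)-7 = -56; aux=57
s-aux = (-56)-57 = -113

-113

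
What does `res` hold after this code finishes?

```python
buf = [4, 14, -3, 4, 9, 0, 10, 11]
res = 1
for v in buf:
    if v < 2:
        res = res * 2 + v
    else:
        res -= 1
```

v=4: not <2, res = 1-1 = 0
v=14: not <2, res = 0-1 = -1
v=-3: <2, res = (-1)*2+(-3) = -5
v=4: not <2, res = (-5)-1 = -6
v=9: not <2, res = (-6)-1 = -7
v=0: <2, res = (-7)*2+0 = -14
v=10: not <2, res = (-14)-1 = -15
v=11: not <2, res = (-15)-1 = -16

-16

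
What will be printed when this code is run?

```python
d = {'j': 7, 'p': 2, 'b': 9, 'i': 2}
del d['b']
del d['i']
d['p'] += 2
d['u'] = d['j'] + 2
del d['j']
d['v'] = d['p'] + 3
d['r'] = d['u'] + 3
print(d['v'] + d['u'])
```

16

del 'b' → {'j': 7, 'p': 2, 'i': 2}
del 'i' → {'j': 7, 'p': 2}
d['p'] = 2+2 = 4 → {'j': 7, 'p': 4}
d['u'] = d['j']+2 = 9 → {'j': 7, 'p': 4, 'u': 9}
del 'j' → {'p': 4, 'u': 9}
d['v'] = d['p']+3 = 7 → {'p': 4, 'u': 9, 'v': 7}
d['r'] = d['u']+3 = 12 → {'p': 4, 'u': 9, 'v': 7, 'r': 12}
d['v']+d['u'] = 7+9 = 16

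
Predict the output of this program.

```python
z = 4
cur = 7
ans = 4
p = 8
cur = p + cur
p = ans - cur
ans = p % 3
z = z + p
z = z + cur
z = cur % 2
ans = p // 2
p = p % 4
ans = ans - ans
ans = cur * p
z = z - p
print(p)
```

cur = 8+7 = 15
p = 4-15 = -11
ans = (-11)%3 = 1
z = 4+(-11) = -7
z = (-7)+15 = 8
z = 15%2 = 1
ans = (-11)//2 = -6
p = (-11)%4 = 1
ans = (-6)-(-6) = 0
ans = 15*1 = 15
z = 1-1 = 0

1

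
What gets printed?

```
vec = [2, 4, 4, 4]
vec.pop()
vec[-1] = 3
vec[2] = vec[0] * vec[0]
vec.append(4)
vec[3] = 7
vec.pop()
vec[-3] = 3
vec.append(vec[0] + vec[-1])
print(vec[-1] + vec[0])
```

10

pop() removes 4 → [2, 4, 4]
vec[-1] = 3 → [2, 4, 3]
vec[2] = vec[0]*vec[0] = 2*2 = 4 → [2, 4, 4]
append 4 → [2, 4, 4, 4]
vec[3] = 7 → [2, 4, 4, 7]
pop() removes 7 → [2, 4, 4]
vec[-3] = 3 → [3, 4, 4]
append vec[0]+vec[-1] = 3+4 = 7 → [3, 4, 4, 7]
vec[-1]+vec[0] = 7+3 = 10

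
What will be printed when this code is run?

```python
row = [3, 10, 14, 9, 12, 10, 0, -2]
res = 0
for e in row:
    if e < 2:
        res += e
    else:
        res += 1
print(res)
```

e=3: not <2, res = 0+1 = 1
e=10: not <2, res = 1+1 = 2
e=14: not <2, res = 2+1 = 3
e=9: not <2, res = 3+1 = 4
e=12: not <2, res = 4+1 = 5
e=10: not <2, res = 5+1 = 6
e=0: <2, res = 6+0 = 6
e=-2: <2, res = 6+(-2) = 4

4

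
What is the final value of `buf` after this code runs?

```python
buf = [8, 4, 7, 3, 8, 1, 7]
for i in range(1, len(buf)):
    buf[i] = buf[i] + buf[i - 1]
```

i=1: buf[1] = 4+8 = 12 → [8, 12, 7, 3, 8, 1, 7]
i=2: buf[2] = 7+12 = 19 → [8, 12, 19, 3, 8, 1, 7]
i=3: buf[3] = 3+19 = 22 → [8, 12, 19, 22, 8, 1, 7]
i=4: buf[4] = 8+22 = 30 → [8, 12, 19, 22, 30, 1, 7]
i=5: buf[5] = 1+30 = 31 → [8, 12, 19, 22, 30, 31, 7]
i=6: buf[6] = 7+31 = 38 → [8, 12, 19, 22, 30, 31, 38]

[8, 12, 19, 22, 30, 31, 38]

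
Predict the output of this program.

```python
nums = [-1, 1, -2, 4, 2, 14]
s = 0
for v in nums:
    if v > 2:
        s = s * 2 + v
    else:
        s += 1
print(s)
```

36

v=-1: not >2, s = 0+1 = 1
v=1: not >2, s = 1+1 = 2
v=-2: not >2, s = 2+1 = 3
v=4: >2, s = 3*2+4 = 10
v=2: not >2, s = 10+1 = 11
v=14: >2, s = 11*2+14 = 36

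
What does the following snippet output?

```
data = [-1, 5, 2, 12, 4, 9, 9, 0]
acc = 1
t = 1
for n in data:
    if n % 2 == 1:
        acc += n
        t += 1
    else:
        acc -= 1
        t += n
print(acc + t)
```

n=-1: odd, acc = 1+(-1) = 0; t=2
n=5: odd, acc = 0+5 = 5; t=3
n=2: not odd, acc = 5-1 = 4; t=5
n=12: not odd, acc = 4-1 = 3; t=17
n=4: not odd, acc = 3-1 = 2; t=21
n=9: odd, acc = 2+9 = 11; t=22
n=9: odd, acc = 11+9 = 20; t=23
n=0: not odd, acc = 20-1 = 19; t=23
acc+t = 19+23 = 42

42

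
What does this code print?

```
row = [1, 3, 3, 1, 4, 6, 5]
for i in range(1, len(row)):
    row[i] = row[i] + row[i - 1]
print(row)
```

i=1: row[1] = 3+1 = 4 → [1, 4, 3, 1, 4, 6, 5]
i=2: row[2] = 3+4 = 7 → [1, 4, 7, 1, 4, 6, 5]
i=3: row[3] = 1+7 = 8 → [1, 4, 7, 8, 4, 6, 5]
i=4: row[4] = 4+8 = 12 → [1, 4, 7, 8, 12, 6, 5]
i=5: row[5] = 6+12 = 18 → [1, 4, 7, 8, 12, 18, 5]
i=6: row[6] = 5+18 = 23 → [1, 4, 7, 8, 12, 18, 23]

[1, 4, 7, 8, 12, 18, 23]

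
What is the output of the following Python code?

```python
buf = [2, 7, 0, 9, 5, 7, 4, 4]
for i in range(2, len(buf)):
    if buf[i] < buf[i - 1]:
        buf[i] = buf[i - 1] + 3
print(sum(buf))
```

i=2: 0<7, buf[2] = 7+3 = 10 → [2, 7, 10, 9, 5, 7, 4, 4]
i=3: 9<10, buf[3] = 10+3 = 13 → [2, 7, 10, 13, 5, 7, 4, 4]
i=4: 5<13, buf[4] = 13+3 = 16 → [2, 7, 10, 13, 16, 7, 4, 4]
i=5: 7<16, buf[5] = 16+3 = 19 → [2, 7, 10, 13, 16, 19, 4, 4]
i=6: 4<19, buf[6] = 19+3 = 22 → [2, 7, 10, 13, 16, 19, 22, 4]
i=7: 4<22, buf[7] = 22+3 = 25 → [2, 7, 10, 13, 16, 19, 22, 25]
sum = 114

114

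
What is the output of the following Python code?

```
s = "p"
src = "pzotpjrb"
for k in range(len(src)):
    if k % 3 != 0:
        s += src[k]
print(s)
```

k=0: skip
k=1: add 'z' → 'pz'
k=2: add 'o' → 'pzo'
k=3: skip
k=4: add 'p' → 'pzop'
k=5: add 'j' → 'pzopj'
k=6: skip
k=7: add 'b' → 'pzopjb'

pzopjb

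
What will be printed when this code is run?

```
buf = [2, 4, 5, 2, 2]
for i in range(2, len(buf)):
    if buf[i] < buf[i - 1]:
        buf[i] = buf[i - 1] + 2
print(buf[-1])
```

i=2: 5>=4, unchanged → [2, 4, 5, 2, 2]
i=3: 2<5, buf[3] = 5+2 = 7 → [2, 4, 5, 7, 2]
i=4: 2<7, buf[4] = 7+2 = 9 → [2, 4, 5, 7, 9]

9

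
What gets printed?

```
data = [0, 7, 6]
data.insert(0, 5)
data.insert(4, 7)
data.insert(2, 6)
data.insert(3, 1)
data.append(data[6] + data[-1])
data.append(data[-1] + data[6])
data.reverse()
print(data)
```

[21, 14, 7, 6, 7, 1, 6, 0, 5]

insert 5 at 0 → [5, 0, 7, 6]
insert 7 at 4 → [5, 0, 7, 6, 7]
insert 6 at 2 → [5, 0, 6, 7, 6, 7]
insert 1 at 3 → [5, 0, 6, 1, 7, 6, 7]
append data[6]+data[-1] = 7+7 = 14 → [5, 0, 6, 1, 7, 6, 7, 14]
append data[-1]+data[6] = 14+7 = 21 → [5, 0, 6, 1, 7, 6, 7, 14, 21]
reverse → [21, 14, 7, 6, 7, 1, 6, 0, 5]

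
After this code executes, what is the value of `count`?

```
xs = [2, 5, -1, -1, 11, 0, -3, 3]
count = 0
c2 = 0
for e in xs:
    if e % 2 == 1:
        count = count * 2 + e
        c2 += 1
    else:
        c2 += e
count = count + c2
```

185

e=2: not odd; c2=2
e=5: odd, count = 0*2+5 = 5; c2=3
e=-1: odd, count = 5*2+(-1) = 9; c2=4
e=-1: odd, count = 9*2+(-1) = 17; c2=5
e=11: odd, count = 17*2+11 = 45; c2=6
e=0: not odd; c2=6
e=-3: odd, count = 45*2+(-3) = 87; c2=7
e=3: odd, count = 87*2+3 = 177; c2=8
count+c2 = 177+8 = 185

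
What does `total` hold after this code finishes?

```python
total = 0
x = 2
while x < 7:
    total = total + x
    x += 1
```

20

x=2: total = 0+2 = 2
x=3: total = 2+3 = 5
x=4: total = 5+4 = 9
x=5: total = 9+5 = 14
x=6: total = 14+6 = 20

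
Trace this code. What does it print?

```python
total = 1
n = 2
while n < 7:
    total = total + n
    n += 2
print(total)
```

13

n=2: total = 1+2 = 3
n=4: total = 3+4 = 7
n=6: total = 7+6 = 13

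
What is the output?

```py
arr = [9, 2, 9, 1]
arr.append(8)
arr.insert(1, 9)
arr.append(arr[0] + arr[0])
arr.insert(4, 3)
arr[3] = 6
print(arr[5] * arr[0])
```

9

append 8 → [9, 2, 9, 1, 8]
insert 9 at 1 → [9, 9, 2, 9, 1, 8]
append arr[0]+arr[0] = 9+9 = 18 → [9, 9, 2, 9, 1, 8, 18]
insert 3 at 4 → [9, 9, 2, 9, 3, 1, 8, 18]
arr[3] = 6 → [9, 9, 2, 6, 3, 1, 8, 18]
arr[5]*arr[0] = 1*9 = 9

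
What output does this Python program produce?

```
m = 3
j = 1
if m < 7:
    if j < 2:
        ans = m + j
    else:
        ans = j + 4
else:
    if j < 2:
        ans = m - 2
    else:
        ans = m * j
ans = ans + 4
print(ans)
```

8

m=3, j=1
m < 7 is True; j < 2 is True
→ ans = m + j = 4
ans = 4+4 = 8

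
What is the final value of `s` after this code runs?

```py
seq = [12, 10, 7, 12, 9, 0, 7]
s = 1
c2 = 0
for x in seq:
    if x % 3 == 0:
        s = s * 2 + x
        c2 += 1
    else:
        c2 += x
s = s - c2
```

x=12: %3==0, s = 1*2+12 = 14; c2=1
x=10: not %3==0; c2=11
x=7: not %3==0; c2=18
x=12: %3==0, s = 14*2+12 = 40; c2=19
x=9: %3==0, s = 40*2+9 = 89; c2=20
x=0: %3==0, s = 89*2+0 = 178; c2=21
x=7: not %3==0; c2=28
s-c2 = 178-28 = 150

150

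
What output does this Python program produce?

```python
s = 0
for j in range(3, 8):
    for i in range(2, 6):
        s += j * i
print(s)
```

350

j=3,i=2: s = 0+6 = 6
j=3,i=3: s = 6+9 = 15
j=3,i=4: s = 15+12 = 27
j=3,i=5: s = 27+15 = 42
j=4,i=2: s = 42+8 = 50
j=4,i=3: s = 50+12 = 62
j=4,i=4: s = 62+16 = 78
j=4,i=5: s = 78+20 = 98
j=5,i=2: s = 98+10 = 108
j=5,i=3: s = 108+15 = 123
j=5,i=4: s = 123+20 = 143
j=5,i=5: s = 143+25 = 168
j=6,i=2: s = 168+12 = 180
j=6,i=3: s = 180+18 = 198
j=6,i=4: s = 198+24 = 222
j=6,i=5: s = 222+30 = 252
j=7,i=2: s = 252+14 = 266
j=7,i=3: s = 266+21 = 287
j=7,i=4: s = 287+28 = 315
j=7,i=5: s = 315+35 = 350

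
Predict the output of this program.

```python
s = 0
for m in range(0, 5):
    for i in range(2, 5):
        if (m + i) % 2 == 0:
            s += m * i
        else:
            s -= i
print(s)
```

27

m=0,i=2: even sum, s = 0+0 = 0
m=0,i=3: odd sum, s = 0-3 = -3
m=0,i=4: even sum, s = (-3)+0 = -3
m=1,i=2: odd sum, s = (-3)-2 = -5
m=1,i=3: even sum, s = (-5)+3 = -2
m=1,i=4: odd sum, s = (-2)-4 = -6
m=2,i=2: even sum, s = (-6)+4 = -2
m=2,i=3: odd sum, s = (-2)-3 = -5
m=2,i=4: even sum, s = (-5)+8 = 3
m=3,i=2: odd sum, s = 3-2 = 1
m=3,i=3: even sum, s = 1+9 = 10
m=3,i=4: odd sum, s = 10-4 = 6
m=4,i=2: even sum, s = 6+8 = 14
m=4,i=3: odd sum, s = 14-3 = 11
m=4,i=4: even sum, s = 11+16 = 27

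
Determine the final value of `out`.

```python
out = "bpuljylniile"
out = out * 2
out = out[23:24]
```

'e'

repeat ×2 → 'bpuljylniilebpuljylniile'
slice [23:24] → 'e'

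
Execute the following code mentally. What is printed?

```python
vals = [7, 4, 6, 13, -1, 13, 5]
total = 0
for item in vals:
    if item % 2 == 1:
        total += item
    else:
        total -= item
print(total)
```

item=7: odd, total = 0+7 = 7
item=4: not odd, total = 7-4 = 3
item=6: not odd, total = 3-6 = -3
item=13: odd, total = (-3)+13 = 10
item=-1: odd, total = 10+(-1) = 9
item=13: odd, total = 9+13 = 22
item=5: odd, total = 22+5 = 27

27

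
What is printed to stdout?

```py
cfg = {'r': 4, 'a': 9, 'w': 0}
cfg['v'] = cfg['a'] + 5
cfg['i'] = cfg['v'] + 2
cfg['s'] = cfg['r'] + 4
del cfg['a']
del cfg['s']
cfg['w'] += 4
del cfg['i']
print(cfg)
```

{'r': 4, 'w': 4, 'v': 14}

cfg['v'] = cfg['a']+5 = 14 → {'r': 4, 'a': 9, 'w': 0, 'v': 14}
cfg['i'] = cfg['v']+2 = 16 → {'r': 4, 'a': 9, 'w': 0, 'v': 14, 'i': 16}
cfg['s'] = cfg['r']+4 = 8 → {'r': 4, 'a': 9, 'w': 0, 'v': 14, 'i': 16, 's': 8}
del 'a' → {'r': 4, 'w': 0, 'v': 14, 'i': 16, 's': 8}
del 's' → {'r': 4, 'w': 0, 'v': 14, 'i': 16}
cfg['w'] = 0+4 = 4 → {'r': 4, 'w': 4, 'v': 14, 'i': 16}
del 'i' → {'r': 4, 'w': 4, 'v': 14}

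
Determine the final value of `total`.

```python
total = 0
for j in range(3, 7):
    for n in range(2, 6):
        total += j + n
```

128

j=3,n=2: total = 0+5 = 5
j=3,n=3: total = 5+6 = 11
j=3,n=4: total = 11+7 = 18
j=3,n=5: total = 18+8 = 26
j=4,n=2: total = 26+6 = 32
j=4,n=3: total = 32+7 = 39
j=4,n=4: total = 39+8 = 47
j=4,n=5: total = 47+9 = 56
j=5,n=2: total = 56+7 = 63
j=5,n=3: total = 63+8 = 71
j=5,n=4: total = 71+9 = 80
j=5,n=5: total = 80+10 = 90
j=6,n=2: total = 90+8 = 98
j=6,n=3: total = 98+9 = 107
j=6,n=4: total = 107+10 = 117
j=6,n=5: total = 117+11 = 128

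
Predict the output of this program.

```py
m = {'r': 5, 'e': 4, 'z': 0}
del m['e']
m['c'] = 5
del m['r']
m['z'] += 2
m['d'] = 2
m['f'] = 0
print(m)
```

del 'e' → {'r': 5, 'z': 0}
m['c'] = 5 → {'r': 5, 'z': 0, 'c': 5}
del 'r' → {'z': 0, 'c': 5}
m['z'] = 0+2 = 2 → {'z': 2, 'c': 5}
m['d'] = 2 → {'z': 2, 'c': 5, 'd': 2}
m['f'] = 0 → {'z': 2, 'c': 5, 'd': 2, 'f': 0}

{'z': 2, 'c': 5, 'd': 2, 'f': 0}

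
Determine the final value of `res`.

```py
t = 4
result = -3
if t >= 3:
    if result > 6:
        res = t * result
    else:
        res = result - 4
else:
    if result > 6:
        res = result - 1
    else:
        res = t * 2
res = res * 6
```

-42

t=4, result=-3
t >= 3 is True; result > 6 is False
→ res = result - 4 = -7
res = (-7)*6 = -42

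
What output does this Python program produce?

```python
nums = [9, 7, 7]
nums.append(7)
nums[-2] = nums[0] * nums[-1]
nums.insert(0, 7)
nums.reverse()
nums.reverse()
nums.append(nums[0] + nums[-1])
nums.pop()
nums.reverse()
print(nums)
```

append 7 → [9, 7, 7, 7]
nums[-2] = nums[0]*nums[-1] = 9*7 = 63 → [9, 7, 63, 7]
insert 7 at 0 → [7, 9, 7, 63, 7]
reverse → [7, 63, 7, 9, 7]
reverse → [7, 9, 7, 63, 7]
append nums[0]+nums[-1] = 7+7 = 14 → [7, 9, 7, 63, 7, 14]
pop() removes 14 → [7, 9, 7, 63, 7]
reverse → [7, 63, 7, 9, 7]

[7, 63, 7, 9, 7]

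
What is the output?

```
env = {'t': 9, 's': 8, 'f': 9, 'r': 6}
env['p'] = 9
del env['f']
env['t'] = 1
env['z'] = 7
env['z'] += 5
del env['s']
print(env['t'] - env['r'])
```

-5

env['p'] = 9 → {'t': 9, 's': 8, 'f': 9, 'r': 6, 'p': 9}
del 'f' → {'t': 9, 's': 8, 'r': 6, 'p': 9}
env['t'] = 1 → {'t': 1, 's': 8, 'r': 6, 'p': 9}
env['z'] = 7 → {'t': 1, 's': 8, 'r': 6, 'p': 9, 'z': 7}
env['z'] = 7+5 = 12 → {'t': 1, 's': 8, 'r': 6, 'p': 9, 'z': 12}
del 's' → {'t': 1, 'r': 6, 'p': 9, 'z': 12}
env['t']-env['r'] = 1-6 = -5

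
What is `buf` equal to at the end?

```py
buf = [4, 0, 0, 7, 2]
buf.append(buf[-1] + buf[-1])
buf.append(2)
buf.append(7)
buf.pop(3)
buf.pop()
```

append buf[-1]+buf[-1] = 2+2 = 4 → [4, 0, 0, 7, 2, 4]
append 2 → [4, 0, 0, 7, 2, 4, 2]
append 7 → [4, 0, 0, 7, 2, 4, 2, 7]
pop(3) removes 7 → [4, 0, 0, 2, 4, 2, 7]
pop() removes 7 → [4, 0, 0, 2, 4, 2]

[4, 0, 0, 2, 4, 2]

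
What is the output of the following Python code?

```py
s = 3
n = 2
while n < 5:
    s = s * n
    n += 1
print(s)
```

72

n=2: s = 3*2 = 6
n=3: s = 6*3 = 18
n=4: s = 18*4 = 72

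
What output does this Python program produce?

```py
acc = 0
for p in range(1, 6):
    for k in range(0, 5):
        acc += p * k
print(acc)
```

p=1,k=0: acc = 0+0 = 0
p=1,k=1: acc = 0+1 = 1
p=1,k=2: acc = 1+2 = 3
p=1,k=3: acc = 3+3 = 6
p=1,k=4: acc = 6+4 = 10
p=2,k=0: acc = 10+0 = 10
p=2,k=1: acc = 10+2 = 12
p=2,k=2: acc = 12+4 = 16
p=2,k=3: acc = 16+6 = 22
p=2,k=4: acc = 22+8 = 30
p=3,k=0: acc = 30+0 = 30
p=3,k=1: acc = 30+3 = 33
p=3,k=2: acc = 33+6 = 39
p=3,k=3: acc = 39+9 = 48
p=3,k=4: acc = 48+12 = 60
p=4,k=0: acc = 60+0 = 60
p=4,k=1: acc = 60+4 = 64
p=4,k=2: acc = 64+8 = 72
p=4,k=3: acc = 72+12 = 84
p=4,k=4: acc = 84+16 = 100
p=5,k=0: acc = 100+0 = 100
p=5,k=1: acc = 100+5 = 105
p=5,k=2: acc = 105+10 = 115
p=5,k=3: acc = 115+15 = 130
p=5,k=4: acc = 130+20 = 150

150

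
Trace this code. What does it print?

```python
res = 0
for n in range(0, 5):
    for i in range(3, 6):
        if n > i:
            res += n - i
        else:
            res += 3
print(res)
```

n=0,i=3: not 0>3, res = 0+3 = 3
n=0,i=4: not 0>4, res = 3+3 = 6
n=0,i=5: not 0>5, res = 6+3 = 9
n=1,i=3: not 1>3, res = 9+3 = 12
n=1,i=4: not 1>4, res = 12+3 = 15
n=1,i=5: not 1>5, res = 15+3 = 18
n=2,i=3: not 2>3, res = 18+3 = 21
n=2,i=4: not 2>4, res = 21+3 = 24
n=2,i=5: not 2>5, res = 24+3 = 27
n=3,i=3: not 3>3, res = 27+3 = 30
n=3,i=4: not 3>4, res = 30+3 = 33
n=3,i=5: not 3>5, res = 33+3 = 36
n=4,i=3: 4>3, res = 36+1 = 37
n=4,i=4: not 4>4, res = 37+3 = 40
n=4,i=5: not 4>5, res = 40+3 = 43

43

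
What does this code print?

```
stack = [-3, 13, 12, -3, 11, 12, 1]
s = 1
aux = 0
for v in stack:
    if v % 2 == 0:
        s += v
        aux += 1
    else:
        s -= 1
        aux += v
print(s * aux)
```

v=-3: not even, s = 1-1 = 0; aux=-3
v=13: not even, s = 0-1 = -1; aux=10
v=12: even, s = (-1)+12 = 11; aux=11
v=-3: not even, s = 11-1 = 10; aux=8
v=11: not even, s = 10-1 = 9; aux=19
v=12: even, s = 9+12 = 21; aux=20
v=1: not even, s = 21-1 = 20; aux=21
s*aux = 20*21 = 420

420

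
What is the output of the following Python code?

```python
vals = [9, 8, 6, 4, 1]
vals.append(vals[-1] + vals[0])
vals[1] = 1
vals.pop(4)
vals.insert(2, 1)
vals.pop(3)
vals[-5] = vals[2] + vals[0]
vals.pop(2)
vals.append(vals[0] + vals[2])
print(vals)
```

[10, 1, 4, 10, 14]

append vals[-1]+vals[0] = 1+9 = 10 → [9, 8, 6, 4, 1, 10]
vals[1] = 1 → [9, 1, 6, 4, 1, 10]
pop(4) removes 1 → [9, 1, 6, 4, 10]
insert 1 at 2 → [9, 1, 1, 6, 4, 10]
pop(3) removes 6 → [9, 1, 1, 4, 10]
vals[-5] = vals[2]+vals[0] = 1+9 = 10 → [10, 1, 1, 4, 10]
pop(2) removes 1 → [10, 1, 4, 10]
append vals[0]+vals[2] = 10+4 = 14 → [10, 1, 4, 10, 14]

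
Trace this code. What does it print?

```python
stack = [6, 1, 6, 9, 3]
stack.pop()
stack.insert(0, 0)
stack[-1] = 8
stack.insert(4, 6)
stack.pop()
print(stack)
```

[0, 6, 1, 6, 6]

pop() removes 3 → [6, 1, 6, 9]
insert 0 at 0 → [0, 6, 1, 6, 9]
stack[-1] = 8 → [0, 6, 1, 6, 8]
insert 6 at 4 → [0, 6, 1, 6, 6, 8]
pop() removes 8 → [0, 6, 1, 6, 6]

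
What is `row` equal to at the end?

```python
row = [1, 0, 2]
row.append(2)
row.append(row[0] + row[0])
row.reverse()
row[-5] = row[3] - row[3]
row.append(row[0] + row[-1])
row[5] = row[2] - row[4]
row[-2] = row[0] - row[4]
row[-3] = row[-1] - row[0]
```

[0, 2, 2, 1, -1, 1]

append 2 → [1, 0, 2, 2]
append row[0]+row[0] = 1+1 = 2 → [1, 0, 2, 2, 2]
reverse → [2, 2, 2, 0, 1]
row[-5] = row[3]-row[3] = 0-0 = 0 → [0, 2, 2, 0, 1]
append row[0]+row[-1] = 0+1 = 1 → [0, 2, 2, 0, 1, 1]
row[5] = row[2]-row[4] = 2-1 = 1 → [0, 2, 2, 0, 1, 1]
row[-2] = row[0]-row[4] = 0-1 = -1 → [0, 2, 2, 0, -1, 1]
row[-3] = row[-1]-row[0] = 1-0 = 1 → [0, 2, 2, 1, -1, 1]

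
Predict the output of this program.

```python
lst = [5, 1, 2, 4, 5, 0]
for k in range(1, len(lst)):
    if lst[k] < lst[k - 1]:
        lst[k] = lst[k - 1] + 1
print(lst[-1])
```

10

k=1: 1<5, lst[1] = 5+1 = 6 → [5, 6, 2, 4, 5, 0]
k=2: 2<6, lst[2] = 6+1 = 7 → [5, 6, 7, 4, 5, 0]
k=3: 4<7, lst[3] = 7+1 = 8 → [5, 6, 7, 8, 5, 0]
k=4: 5<8, lst[4] = 8+1 = 9 → [5, 6, 7, 8, 9, 0]
k=5: 0<9, lst[5] = 9+1 = 10 → [5, 6, 7, 8, 9, 10]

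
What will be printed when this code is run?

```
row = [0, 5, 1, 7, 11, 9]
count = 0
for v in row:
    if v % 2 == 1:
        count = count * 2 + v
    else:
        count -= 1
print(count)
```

v=0: not odd, count = 0-1 = -1
v=5: odd, count = (-1)*2+5 = 3
v=1: odd, count = 3*2+1 = 7
v=7: odd, count = 7*2+7 = 21
v=11: odd, count = 21*2+11 = 53
v=9: odd, count = 53*2+9 = 115

115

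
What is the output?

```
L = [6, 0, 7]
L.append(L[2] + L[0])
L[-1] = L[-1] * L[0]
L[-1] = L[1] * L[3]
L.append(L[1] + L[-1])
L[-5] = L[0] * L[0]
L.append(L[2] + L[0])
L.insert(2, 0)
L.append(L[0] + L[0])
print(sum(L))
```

158

append L[2]+L[0] = 7+6 = 13 → [6, 0, 7, 13]
L[-1] = L[-1]*L[0] = 13*6 = 78 → [6, 0, 7, 78]
L[-1] = L[1]*L[3] = 0*78 = 0 → [6, 0, 7, 0]
append L[1]+L[-1] = 0+0 = 0 → [6, 0, 7, 0, 0]
L[-5] = L[0]*L[0] = 6*6 = 36 → [36, 0, 7, 0, 0]
append L[2]+L[0] = 7+36 = 43 → [36, 0, 7, 0, 0, 43]
insert 0 at 2 → [36, 0, 0, 7, 0, 0, 43]
append L[0]+L[0] = 36+36 = 72 → [36, 0, 0, 7, 0, 0, 43, 72]
sum = 158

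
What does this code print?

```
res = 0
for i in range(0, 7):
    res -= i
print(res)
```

-21

i=0: res = 0-0 = 0
i=1: res = 0-1 = -1
i=2: res = (-1)-2 = -3
i=3: res = (-3)-3 = -6
i=4: res = (-6)-4 = -10
i=5: res = (-10)-5 = -15
i=6: res = (-15)-6 = -21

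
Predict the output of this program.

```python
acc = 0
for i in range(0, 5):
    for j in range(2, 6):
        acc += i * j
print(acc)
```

i=0,j=2: acc = 0+0 = 0
i=0,j=3: acc = 0+0 = 0
i=0,j=4: acc = 0+0 = 0
i=0,j=5: acc = 0+0 = 0
i=1,j=2: acc = 0+2 = 2
i=1,j=3: acc = 2+3 = 5
i=1,j=4: acc = 5+4 = 9
i=1,j=5: acc = 9+5 = 14
i=2,j=2: acc = 14+4 = 18
i=2,j=3: acc = 18+6 = 24
i=2,j=4: acc = 24+8 = 32
i=2,j=5: acc = 32+10 = 42
i=3,j=2: acc = 42+6 = 48
i=3,j=3: acc = 48+9 = 57
i=3,j=4: acc = 57+12 = 69
i=3,j=5: acc = 69+15 = 84
i=4,j=2: acc = 84+8 = 92
i=4,j=3: acc = 92+12 = 104
i=4,j=4: acc = 104+16 = 120
i=4,j=5: acc = 120+20 = 140

140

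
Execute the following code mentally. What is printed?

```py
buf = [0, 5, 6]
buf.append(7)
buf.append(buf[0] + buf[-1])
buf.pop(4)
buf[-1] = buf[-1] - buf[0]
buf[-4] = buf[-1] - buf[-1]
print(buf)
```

[0, 5, 6, 7]

append 7 → [0, 5, 6, 7]
append buf[0]+buf[-1] = 0+7 = 7 → [0, 5, 6, 7, 7]
pop(4) removes 7 → [0, 5, 6, 7]
buf[-1] = buf[-1]-buf[0] = 7-0 = 7 → [0, 5, 6, 7]
buf[-4] = buf[-1]-buf[-1] = 7-7 = 0 → [0, 5, 6, 7]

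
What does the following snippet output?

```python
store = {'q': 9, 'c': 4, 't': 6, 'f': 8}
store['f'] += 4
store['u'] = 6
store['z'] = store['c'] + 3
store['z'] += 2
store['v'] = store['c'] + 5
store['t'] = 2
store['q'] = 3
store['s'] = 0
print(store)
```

store['f'] = 8+4 = 12 → {'q': 9, 'c': 4, 't': 6, 'f': 12}
store['u'] = 6 → {'q': 9, 'c': 4, 't': 6, 'f': 12, 'u': 6}
store['z'] = store['c']+3 = 7 → {'q': 9, 'c': 4, 't': 6, 'f': 12, 'u': 6, 'z': 7}
store['z'] = 7+2 = 9 → {'q': 9, 'c': 4, 't': 6, 'f': 12, 'u': 6, 'z': 9}
store['v'] = store['c']+5 = 9 → {'q': 9, 'c': 4, 't': 6, 'f': 12, 'u': 6, 'z': 9, 'v': 9}
store['t'] = 2 → {'q': 9, 'c': 4, 't': 2, 'f': 12, 'u': 6, 'z': 9, 'v': 9}
store['q'] = 3 → {'q': 3, 'c': 4, 't': 2, 'f': 12, 'u': 6, 'z': 9, 'v': 9}
store['s'] = 0 → {'q': 3, 'c': 4, 't': 2, 'f': 12, 'u': 6, 'z': 9, 'v': 9, 's': 0}

{'q': 3, 'c': 4, 't': 2, 'f': 12, 'u': 6, 'z': 9, 'v': 9, 's': 0}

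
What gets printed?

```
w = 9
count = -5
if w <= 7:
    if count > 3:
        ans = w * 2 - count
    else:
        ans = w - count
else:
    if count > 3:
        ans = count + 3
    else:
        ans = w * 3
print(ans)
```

w=9, count=-5
w <= 7 is False; count > 3 is False
→ ans = w * 3 = 27

27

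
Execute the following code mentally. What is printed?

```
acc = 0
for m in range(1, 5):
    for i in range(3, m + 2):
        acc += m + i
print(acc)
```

m=2,i=3: acc = 0+5 = 5
m=3,i=3: acc = 5+6 = 11
m=3,i=4: acc = 11+7 = 18
m=4,i=3: acc = 18+7 = 25
m=4,i=4: acc = 25+8 = 33
m=4,i=5: acc = 33+9 = 42

42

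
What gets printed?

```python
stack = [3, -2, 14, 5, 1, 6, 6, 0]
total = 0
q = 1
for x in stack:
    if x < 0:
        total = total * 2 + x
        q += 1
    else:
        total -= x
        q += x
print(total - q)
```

x=3: not <0, total = 0-3 = -3; q=4
x=-2: <0, total = (-3)*2+(-2) = -8; q=5
x=14: not <0, total = (-8)-14 = -22; q=19
x=5: not <0, total = (-22)-5 = -27; q=24
x=1: not <0, total = (-27)-1 = -28; q=25
x=6: not <0, total = (-28)-6 = -34; q=31
x=6: not <0, total = (-34)-6 = -40; q=37
x=0: not <0, total = (-40)-0 = -40; q=37
total-q = (-40)-37 = -77

-77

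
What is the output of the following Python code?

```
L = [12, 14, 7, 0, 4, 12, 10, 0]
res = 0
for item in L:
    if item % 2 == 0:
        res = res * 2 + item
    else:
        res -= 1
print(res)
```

1284

item=12: even, res = 0*2+12 = 12
item=14: even, res = 12*2+14 = 38
item=7: not even, res = 38-1 = 37
item=0: even, res = 37*2+0 = 74
item=4: even, res = 74*2+4 = 152
item=12: even, res = 152*2+12 = 316
item=10: even, res = 316*2+10 = 642
item=0: even, res = 642*2+0 = 1284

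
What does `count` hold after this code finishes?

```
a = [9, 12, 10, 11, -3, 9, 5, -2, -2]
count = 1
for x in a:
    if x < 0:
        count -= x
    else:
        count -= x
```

x=9: not <0, count = 1-9 = -8
x=12: not <0, count = (-8)-12 = -20
x=10: not <0, count = (-20)-10 = -30
x=11: not <0, count = (-30)-11 = -41
x=-3: <0, count = (-41)-(-3) = -38
x=9: not <0, count = (-38)-9 = -47
x=5: not <0, count = (-47)-5 = -52
x=-2: <0, count = (-52)-(-2) = -50
x=-2: <0, count = (-50)-(-2) = -48

-48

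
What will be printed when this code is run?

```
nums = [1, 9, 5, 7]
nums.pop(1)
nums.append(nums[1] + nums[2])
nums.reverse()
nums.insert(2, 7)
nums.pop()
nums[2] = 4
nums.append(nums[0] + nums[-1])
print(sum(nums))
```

45

pop(1) removes 9 → [1, 5, 7]
append nums[1]+nums[2] = 5+7 = 12 → [1, 5, 7, 12]
reverse → [12, 7, 5, 1]
insert 7 at 2 → [12, 7, 7, 5, 1]
pop() removes 1 → [12, 7, 7, 5]
nums[2] = 4 → [12, 7, 4, 5]
append nums[0]+nums[-1] = 12+5 = 17 → [12, 7, 4, 5, 17]
sum = 45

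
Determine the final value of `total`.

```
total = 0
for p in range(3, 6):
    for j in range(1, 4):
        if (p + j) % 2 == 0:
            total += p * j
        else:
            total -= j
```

p=3,j=1: even sum, total = 0+3 = 3
p=3,j=2: odd sum, total = 3-2 = 1
p=3,j=3: even sum, total = 1+9 = 10
p=4,j=1: odd sum, total = 10-1 = 9
p=4,j=2: even sum, total = 9+8 = 17
p=4,j=3: odd sum, total = 17-3 = 14
p=5,j=1: even sum, total = 14+5 = 19
p=5,j=2: odd sum, total = 19-2 = 17
p=5,j=3: even sum, total = 17+15 = 32

32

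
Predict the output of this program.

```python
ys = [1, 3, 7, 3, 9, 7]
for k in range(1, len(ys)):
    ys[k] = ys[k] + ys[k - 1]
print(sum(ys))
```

83

k=1: ys[1] = 3+1 = 4 → [1, 4, 7, 3, 9, 7]
k=2: ys[2] = 7+4 = 11 → [1, 4, 11, 3, 9, 7]
k=3: ys[3] = 3+11 = 14 → [1, 4, 11, 14, 9, 7]
k=4: ys[4] = 9+14 = 23 → [1, 4, 11, 14, 23, 7]
k=5: ys[5] = 7+23 = 30 → [1, 4, 11, 14, 23, 30]
sum = 83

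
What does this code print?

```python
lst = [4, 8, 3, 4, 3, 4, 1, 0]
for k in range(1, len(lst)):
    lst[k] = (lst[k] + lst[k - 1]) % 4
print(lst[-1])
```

k=1: lst[1] = (8+4)%4 = 0 → [4, 0, 3, 4, 3, 4, 1, 0]
k=2: lst[2] = (3+0)%4 = 3 → [4, 0, 3, 4, 3, 4, 1, 0]
k=3: lst[3] = (4+3)%4 = 3 → [4, 0, 3, 3, 3, 4, 1, 0]
k=4: lst[4] = (3+3)%4 = 2 → [4, 0, 3, 3, 2, 4, 1, 0]
k=5: lst[5] = (4+2)%4 = 2 → [4, 0, 3, 3, 2, 2, 1, 0]
k=6: lst[6] = (1+2)%4 = 3 → [4, 0, 3, 3, 2, 2, 3, 0]
k=7: lst[7] = (0+3)%4 = 3 → [4, 0, 3, 3, 2, 2, 3, 3]

3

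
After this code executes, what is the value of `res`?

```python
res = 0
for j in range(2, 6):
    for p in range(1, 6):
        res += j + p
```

130

j=2,p=1: res = 0+3 = 3
j=2,p=2: res = 3+4 = 7
j=2,p=3: res = 7+5 = 12
j=2,p=4: res = 12+6 = 18
j=2,p=5: res = 18+7 = 25
j=3,p=1: res = 25+4 = 29
j=3,p=2: res = 29+5 = 34
j=3,p=3: res = 34+6 = 40
j=3,p=4: res = 40+7 = 47
j=3,p=5: res = 47+8 = 55
j=4,p=1: res = 55+5 = 60
j=4,p=2: res = 60+6 = 66
j=4,p=3: res = 66+7 = 73
j=4,p=4: res = 73+8 = 81
j=4,p=5: res = 81+9 = 90
j=5,p=1: res = 90+6 = 96
j=5,p=2: res = 96+7 = 103
j=5,p=3: res = 103+8 = 111
j=5,p=4: res = 111+9 = 120
j=5,p=5: res = 120+10 = 130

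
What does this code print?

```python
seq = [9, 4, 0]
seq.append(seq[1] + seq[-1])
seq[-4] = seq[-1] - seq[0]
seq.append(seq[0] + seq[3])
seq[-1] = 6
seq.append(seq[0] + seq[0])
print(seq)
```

[-5, 4, 0, 4, 6, -10]

append seq[1]+seq[-1] = 4+0 = 4 → [9, 4, 0, 4]
seq[-4] = seq[-1]-seq[0] = 4-9 = -5 → [-5, 4, 0, 4]
append seq[0]+seq[3] = (-5)+4 = -1 → [-5, 4, 0, 4, -1]
seq[-1] = 6 → [-5, 4, 0, 4, 6]
append seq[0]+seq[0] = (-5)+(-5) = -10 → [-5, 4, 0, 4, 6, -10]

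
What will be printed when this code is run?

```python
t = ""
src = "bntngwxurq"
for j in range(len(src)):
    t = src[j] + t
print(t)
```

j=0: prepend 'b' → 'b'
j=1: prepend 'n' → 'nb'
j=2: prepend 't' → 'tnb'
j=3: prepend 'n' → 'ntnb'
j=4: prepend 'g' → 'gntnb'
j=5: prepend 'w' → 'wgntnb'
j=6: prepend 'x' → 'xwgntnb'
j=7: prepend 'u' → 'uxwgntnb'
j=8: prepend 'r' → 'ruxwgntnb'
j=9: prepend 'q' → 'qruxwgntnb'

qruxwgntnb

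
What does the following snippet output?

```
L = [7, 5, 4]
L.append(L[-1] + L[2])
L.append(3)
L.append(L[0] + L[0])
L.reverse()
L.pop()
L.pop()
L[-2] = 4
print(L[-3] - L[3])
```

append L[-1]+L[2] = 4+4 = 8 → [7, 5, 4, 8]
append 3 → [7, 5, 4, 8, 3]
append L[0]+L[0] = 7+7 = 14 → [7, 5, 4, 8, 3, 14]
reverse → [14, 3, 8, 4, 5, 7]
pop() removes 7 → [14, 3, 8, 4, 5]
pop() removes 5 → [14, 3, 8, 4]
L[-2] = 4 → [14, 3, 4, 4]
L[-3]-L[3] = 3-4 = -1

-1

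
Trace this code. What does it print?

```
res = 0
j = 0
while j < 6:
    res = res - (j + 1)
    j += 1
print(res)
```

j=0: res = 0-1 = -1
j=1: res = (-1)-2 = -3
j=2: res = (-3)-3 = -6
j=3: res = (-6)-4 = -10
j=4: res = (-10)-5 = -15
j=5: res = (-15)-6 = -21

-21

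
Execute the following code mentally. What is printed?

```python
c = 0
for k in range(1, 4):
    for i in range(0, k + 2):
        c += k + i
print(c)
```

k=1,i=0: c = 0+1 = 1
k=1,i=1: c = 1+2 = 3
k=1,i=2: c = 3+3 = 6
k=2,i=0: c = 6+2 = 8
k=2,i=1: c = 8+3 = 11
k=2,i=2: c = 11+4 = 15
k=2,i=3: c = 15+5 = 20
k=3,i=0: c = 20+3 = 23
k=3,i=1: c = 23+4 = 27
k=3,i=2: c = 27+5 = 32
k=3,i=3: c = 32+6 = 38
k=3,i=4: c = 38+7 = 45

45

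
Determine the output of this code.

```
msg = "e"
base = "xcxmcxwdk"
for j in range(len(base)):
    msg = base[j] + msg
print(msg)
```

kdwxcmxcxe

j=0: prepend 'x' → 'xe'
j=1: prepend 'c' → 'cxe'
j=2: prepend 'x' → 'xcxe'
j=3: prepend 'm' → 'mxcxe'
j=4: prepend 'c' → 'cmxcxe'
j=5: prepend 'x' → 'xcmxcxe'
j=6: prepend 'w' → 'wxcmxcxe'
j=7: prepend 'd' → 'dwxcmxcxe'
j=8: prepend 'k' → 'kdwxcmxcxe'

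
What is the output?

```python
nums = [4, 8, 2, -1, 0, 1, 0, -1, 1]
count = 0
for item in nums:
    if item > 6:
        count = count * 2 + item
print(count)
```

8

item=4: not >6
item=8: >6, count = 0*2+8 = 8
item=2: not >6
item=-1: not >6
item=0: not >6
item=1: not >6
item=0: not >6
item=-1: not >6
item=1: not >6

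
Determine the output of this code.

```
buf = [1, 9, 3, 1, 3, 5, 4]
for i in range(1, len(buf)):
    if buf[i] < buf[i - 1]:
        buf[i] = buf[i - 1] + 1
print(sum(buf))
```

i=1: 9>=1, unchanged → [1, 9, 3, 1, 3, 5, 4]
i=2: 3<9, buf[2] = 9+1 = 10 → [1, 9, 10, 1, 3, 5, 4]
i=3: 1<10, buf[3] = 10+1 = 11 → [1, 9, 10, 11, 3, 5, 4]
i=4: 3<11, buf[4] = 11+1 = 12 → [1, 9, 10, 11, 12, 5, 4]
i=5: 5<12, buf[5] = 12+1 = 13 → [1, 9, 10, 11, 12, 13, 4]
i=6: 4<13, buf[6] = 13+1 = 14 → [1, 9, 10, 11, 12, 13, 14]
sum = 70

70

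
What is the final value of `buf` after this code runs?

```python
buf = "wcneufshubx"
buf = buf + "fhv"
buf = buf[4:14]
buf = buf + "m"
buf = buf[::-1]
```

+ 'fhv' → 'wcneufshubxfhv'
slice [4:14] → 'ufshubxfhv'
+ 'm' → 'ufshubxfhvm'
reverse → 'mvhfxbuhsfu'

'mvhfxbuhsfu'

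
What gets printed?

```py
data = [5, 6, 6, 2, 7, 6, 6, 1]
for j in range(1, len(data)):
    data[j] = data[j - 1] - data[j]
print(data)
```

[5, -1, -7, -9, -16, -22, -28, -29]

j=1: data[1] = 5-6 = -1 → [5, -1, 6, 2, 7, 6, 6, 1]
j=2: data[2] = (-1)-6 = -7 → [5, -1, -7, 2, 7, 6, 6, 1]
j=3: data[3] = (-7)-2 = -9 → [5, -1, -7, -9, 7, 6, 6, 1]
j=4: data[4] = (-9)-7 = -16 → [5, -1, -7, -9, -16, 6, 6, 1]
j=5: data[5] = (-16)-6 = -22 → [5, -1, -7, -9, -16, -22, 6, 1]
j=6: data[6] = (-22)-6 = -28 → [5, -1, -7, -9, -16, -22, -28, 1]
j=7: data[7] = (-28)-1 = -29 → [5, -1, -7, -9, -16, -22, -28, -29]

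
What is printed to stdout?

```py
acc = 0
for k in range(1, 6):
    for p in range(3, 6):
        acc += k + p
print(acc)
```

105

k=1,p=3: acc = 0+4 = 4
k=1,p=4: acc = 4+5 = 9
k=1,p=5: acc = 9+6 = 15
k=2,p=3: acc = 15+5 = 20
k=2,p=4: acc = 20+6 = 26
k=2,p=5: acc = 26+7 = 33
k=3,p=3: acc = 33+6 = 39
k=3,p=4: acc = 39+7 = 46
k=3,p=5: acc = 46+8 = 54
k=4,p=3: acc = 54+7 = 61
k=4,p=4: acc = 61+8 = 69
k=4,p=5: acc = 69+9 = 78
k=5,p=3: acc = 78+8 = 86
k=5,p=4: acc = 86+9 = 95
k=5,p=5: acc = 95+10 = 105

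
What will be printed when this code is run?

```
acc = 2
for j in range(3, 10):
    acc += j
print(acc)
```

44

j=3: acc = 2+3 = 5
j=4: acc = 5+4 = 9
j=5: acc = 9+5 = 14
j=6: acc = 14+6 = 20
j=7: acc = 20+7 = 27
j=8: acc = 27+8 = 35
j=9: acc = 35+9 = 44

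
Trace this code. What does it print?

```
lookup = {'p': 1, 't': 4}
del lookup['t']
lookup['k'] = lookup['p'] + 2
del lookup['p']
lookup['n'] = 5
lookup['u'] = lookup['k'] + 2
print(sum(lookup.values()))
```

del 't' → {'p': 1}
lookup['k'] = lookup['p']+2 = 3 → {'p': 1, 'k': 3}
del 'p' → {'k': 3}
lookup['n'] = 5 → {'k': 3, 'n': 5}
lookup['u'] = lookup['k']+2 = 5 → {'k': 3, 'n': 5, 'u': 5}
sum of values = 13

13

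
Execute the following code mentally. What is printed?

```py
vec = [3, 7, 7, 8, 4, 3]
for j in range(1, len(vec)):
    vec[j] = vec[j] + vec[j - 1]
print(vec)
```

j=1: vec[1] = 7+3 = 10 → [3, 10, 7, 8, 4, 3]
j=2: vec[2] = 7+10 = 17 → [3, 10, 17, 8, 4, 3]
j=3: vec[3] = 8+17 = 25 → [3, 10, 17, 25, 4, 3]
j=4: vec[4] = 4+25 = 29 → [3, 10, 17, 25, 29, 3]
j=5: vec[5] = 3+29 = 32 → [3, 10, 17, 25, 29, 32]

[3, 10, 17, 25, 29, 32]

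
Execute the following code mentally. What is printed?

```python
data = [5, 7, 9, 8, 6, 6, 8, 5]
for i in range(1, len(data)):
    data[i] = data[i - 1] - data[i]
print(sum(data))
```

i=1: data[1] = 5-7 = -2 → [5, -2, 9, 8, 6, 6, 8, 5]
i=2: data[2] = (-2)-9 = -11 → [5, -2, -11, 8, 6, 6, 8, 5]
i=3: data[3] = (-11)-8 = -19 → [5, -2, -11, -19, 6, 6, 8, 5]
i=4: data[4] = (-19)-6 = -25 → [5, -2, -11, -19, -25, 6, 8, 5]
i=5: data[5] = (-25)-6 = -31 → [5, -2, -11, -19, -25, -31, 8, 5]
i=6: data[6] = (-31)-8 = -39 → [5, -2, -11, -19, -25, -31, -39, 5]
i=7: data[7] = (-39)-5 = -44 → [5, -2, -11, -19, -25, -31, -39, -44]
sum = -166

-166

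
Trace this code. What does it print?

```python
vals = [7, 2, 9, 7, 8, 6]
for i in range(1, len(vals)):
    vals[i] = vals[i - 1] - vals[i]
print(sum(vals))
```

i=1: vals[1] = 7-2 = 5 → [7, 5, 9, 7, 8, 6]
i=2: vals[2] = 5-9 = -4 → [7, 5, -4, 7, 8, 6]
i=3: vals[3] = (-4)-7 = -11 → [7, 5, -4, -11, 8, 6]
i=4: vals[4] = (-11)-8 = -19 → [7, 5, -4, -11, -19, 6]
i=5: vals[5] = (-19)-6 = -25 → [7, 5, -4, -11, -19, -25]
sum = -47

-47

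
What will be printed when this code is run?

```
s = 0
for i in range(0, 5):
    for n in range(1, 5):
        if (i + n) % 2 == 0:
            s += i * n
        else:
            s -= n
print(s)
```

28

i=0,n=1: odd sum, s = 0-1 = -1
i=0,n=2: even sum, s = (-1)+0 = -1
i=0,n=3: odd sum, s = (-1)-3 = -4
i=0,n=4: even sum, s = (-4)+0 = -4
i=1,n=1: even sum, s = (-4)+1 = -3
i=1,n=2: odd sum, s = (-3)-2 = -5
i=1,n=3: even sum, s = (-5)+3 = -2
i=1,n=4: odd sum, s = (-2)-4 = -6
i=2,n=1: odd sum, s = (-6)-1 = -7
i=2,n=2: even sum, s = (-7)+4 = -3
i=2,n=3: odd sum, s = (-3)-3 = -6
i=2,n=4: even sum, s = (-6)+8 = 2
i=3,n=1: even sum, s = 2+3 = 5
i=3,n=2: odd sum, s = 5-2 = 3
i=3,n=3: even sum, s = 3+9 = 12
i=3,n=4: odd sum, s = 12-4 = 8
i=4,n=1: odd sum, s = 8-1 = 7
i=4,n=2: even sum, s = 7+8 = 15
i=4,n=3: odd sum, s = 15-3 = 12
i=4,n=4: even sum, s = 12+16 = 28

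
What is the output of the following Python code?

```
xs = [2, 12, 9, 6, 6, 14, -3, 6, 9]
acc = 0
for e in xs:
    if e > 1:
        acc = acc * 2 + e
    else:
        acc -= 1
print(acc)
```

1529

e=2: >1, acc = 0*2+2 = 2
e=12: >1, acc = 2*2+12 = 16
e=9: >1, acc = 16*2+9 = 41
e=6: >1, acc = 41*2+6 = 88
e=6: >1, acc = 88*2+6 = 182
e=14: >1, acc = 182*2+14 = 378
e=-3: not >1, acc = 378-1 = 377
e=6: >1, acc = 377*2+6 = 760
e=9: >1, acc = 760*2+9 = 1529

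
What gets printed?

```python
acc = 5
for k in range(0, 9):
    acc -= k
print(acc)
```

-31

k=0: acc = 5-0 = 5
k=1: acc = 5-1 = 4
k=2: acc = 4-2 = 2
k=3: acc = 2-3 = -1
k=4: acc = (-1)-4 = -5
k=5: acc = (-5)-5 = -10
k=6: acc = (-10)-6 = -16
k=7: acc = (-16)-7 = -23
k=8: acc = (-23)-8 = -31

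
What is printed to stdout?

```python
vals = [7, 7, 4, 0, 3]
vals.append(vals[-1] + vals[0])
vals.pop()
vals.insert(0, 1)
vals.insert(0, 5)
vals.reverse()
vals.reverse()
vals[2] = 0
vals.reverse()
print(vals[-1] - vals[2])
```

1

append vals[-1]+vals[0] = 3+7 = 10 → [7, 7, 4, 0, 3, 10]
pop() removes 10 → [7, 7, 4, 0, 3]
insert 1 at 0 → [1, 7, 7, 4, 0, 3]
insert 5 at 0 → [5, 1, 7, 7, 4, 0, 3]
reverse → [3, 0, 4, 7, 7, 1, 5]
reverse → [5, 1, 7, 7, 4, 0, 3]
vals[2] = 0 → [5, 1, 0, 7, 4, 0, 3]
reverse → [3, 0, 4, 7, 0, 1, 5]
vals[-1]-vals[2] = 5-4 = 1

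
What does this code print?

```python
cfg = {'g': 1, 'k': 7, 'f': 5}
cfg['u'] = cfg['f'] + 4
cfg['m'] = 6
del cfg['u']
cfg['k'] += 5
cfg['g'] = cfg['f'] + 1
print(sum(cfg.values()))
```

cfg['u'] = cfg['f']+4 = 9 → {'g': 1, 'k': 7, 'f': 5, 'u': 9}
cfg['m'] = 6 → {'g': 1, 'k': 7, 'f': 5, 'u': 9, 'm': 6}
del 'u' → {'g': 1, 'k': 7, 'f': 5, 'm': 6}
cfg['k'] = 7+5 = 12 → {'g': 1, 'k': 12, 'f': 5, 'm': 6}
cfg['g'] = cfg['f']+1 = 6 → {'g': 6, 'k': 12, 'f': 5, 'm': 6}
sum of values = 29

29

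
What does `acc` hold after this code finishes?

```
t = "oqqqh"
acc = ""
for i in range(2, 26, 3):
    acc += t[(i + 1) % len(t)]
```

i=2: add t[3]='q' → 'q'
i=5: add t[1]='q' → 'qq'
i=8: add t[4]='h' → 'qqh'
i=11: add t[2]='q' → 'qqhq'
i=14: add t[0]='o' → 'qqhqo'
i=17: add t[3]='q' → 'qqhqoq'
i=20: add t[1]='q' → 'qqhqoqq'
i=23: add t[4]='h' → 'qqhqoqqh'

'qqhqoqqh'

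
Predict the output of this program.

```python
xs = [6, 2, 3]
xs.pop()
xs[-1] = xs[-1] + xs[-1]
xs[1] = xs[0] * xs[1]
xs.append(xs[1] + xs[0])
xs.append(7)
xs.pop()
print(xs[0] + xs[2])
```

36

pop() removes 3 → [6, 2]
xs[-1] = xs[-1]+xs[-1] = 2+2 = 4 → [6, 4]
xs[1] = xs[0]*xs[1] = 6*4 = 24 → [6, 24]
append xs[1]+xs[0] = 24+6 = 30 → [6, 24, 30]
append 7 → [6, 24, 30, 7]
pop() removes 7 → [6, 24, 30]
xs[0]+xs[2] = 6+30 = 36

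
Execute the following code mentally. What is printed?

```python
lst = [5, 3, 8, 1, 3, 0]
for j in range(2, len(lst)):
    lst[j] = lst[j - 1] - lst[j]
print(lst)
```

[5, 3, -5, -6, -9, -9]

j=2: lst[2] = 3-8 = -5 → [5, 3, -5, 1, 3, 0]
j=3: lst[3] = (-5)-1 = -6 → [5, 3, -5, -6, 3, 0]
j=4: lst[4] = (-6)-3 = -9 → [5, 3, -5, -6, -9, 0]
j=5: lst[5] = (-9)-0 = -9 → [5, 3, -5, -6, -9, -9]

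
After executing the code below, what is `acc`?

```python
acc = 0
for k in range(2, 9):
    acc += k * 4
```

k=2: acc = 0+2*4 = 8
k=3: acc = 8+3*4 = 20
k=4: acc = 20+4*4 = 36
k=5: acc = 36+5*4 = 56
k=6: acc = 56+6*4 = 80
k=7: acc = 80+7*4 = 108
k=8: acc = 108+8*4 = 140

140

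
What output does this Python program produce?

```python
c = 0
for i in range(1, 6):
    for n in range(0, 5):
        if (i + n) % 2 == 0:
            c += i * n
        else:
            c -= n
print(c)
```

46

i=1,n=0: odd sum, c = 0-0 = 0
i=1,n=1: even sum, c = 0+1 = 1
i=1,n=2: odd sum, c = 1-2 = -1
i=1,n=3: even sum, c = (-1)+3 = 2
i=1,n=4: odd sum, c = 2-4 = -2
i=2,n=0: even sum, c = (-2)+0 = -2
i=2,n=1: odd sum, c = (-2)-1 = -3
i=2,n=2: even sum, c = (-3)+4 = 1
i=2,n=3: odd sum, c = 1-3 = -2
i=2,n=4: even sum, c = (-2)+8 = 6
i=3,n=0: odd sum, c = 6-0 = 6
i=3,n=1: even sum, c = 6+3 = 9
i=3,n=2: odd sum, c = 9-2 = 7
i=3,n=3: even sum, c = 7+9 = 16
i=3,n=4: odd sum, c = 16-4 = 12
i=4,n=0: even sum, c = 12+0 = 12
i=4,n=1: odd sum, c = 12-1 = 11
i=4,n=2: even sum, c = 11+8 = 19
i=4,n=3: odd sum, c = 19-3 = 16
i=4,n=4: even sum, c = 16+16 = 32
i=5,n=0: odd sum, c = 32-0 = 32
i=5,n=1: even sum, c = 32+5 = 37
i=5,n=2: odd sum, c = 37-2 = 35
i=5,n=3: even sum, c = 35+15 = 50
i=5,n=4: odd sum, c = 50-4 = 46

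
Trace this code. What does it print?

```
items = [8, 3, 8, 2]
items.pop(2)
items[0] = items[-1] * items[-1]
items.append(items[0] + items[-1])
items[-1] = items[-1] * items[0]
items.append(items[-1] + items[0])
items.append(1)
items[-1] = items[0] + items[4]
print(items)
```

pop(2) removes 8 → [8, 3, 2]
items[0] = items[-1]*items[-1] = 2*2 = 4 → [4, 3, 2]
append items[0]+items[-1] = 4+2 = 6 → [4, 3, 2, 6]
items[-1] = items[-1]*items[0] = 6*4 = 24 → [4, 3, 2, 24]
append items[-1]+items[0] = 24+4 = 28 → [4, 3, 2, 24, 28]
append 1 → [4, 3, 2, 24, 28, 1]
items[-1] = items[0]+items[4] = 4+28 = 32 → [4, 3, 2, 24, 28, 32]

[4, 3, 2, 24, 28, 32]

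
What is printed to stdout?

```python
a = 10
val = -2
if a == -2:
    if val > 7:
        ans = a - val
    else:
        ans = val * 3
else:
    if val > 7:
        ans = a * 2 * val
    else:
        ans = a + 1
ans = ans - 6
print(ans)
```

a=10, val=-2
a == -2 is False; val > 7 is False
→ ans = a + 1 = 11
ans = 11-6 = 5

5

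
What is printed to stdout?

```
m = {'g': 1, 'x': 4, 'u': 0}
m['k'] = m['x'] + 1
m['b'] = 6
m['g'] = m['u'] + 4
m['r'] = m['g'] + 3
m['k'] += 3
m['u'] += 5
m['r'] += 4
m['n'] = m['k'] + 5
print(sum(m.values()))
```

m['k'] = m['x']+1 = 5 → {'g': 1, 'x': 4, 'u': 0, 'k': 5}
m['b'] = 6 → {'g': 1, 'x': 4, 'u': 0, 'k': 5, 'b': 6}
m['g'] = m['u']+4 = 4 → {'g': 4, 'x': 4, 'u': 0, 'k': 5, 'b': 6}
m['r'] = m['g']+3 = 7 → {'g': 4, 'x': 4, 'u': 0, 'k': 5, 'b': 6, 'r': 7}
m['k'] = 5+3 = 8 → {'g': 4, 'x': 4, 'u': 0, 'k': 8, 'b': 6, 'r': 7}
m['u'] = 0+5 = 5 → {'g': 4, 'x': 4, 'u': 5, 'k': 8, 'b': 6, 'r': 7}
m['r'] = 7+4 = 11 → {'g': 4, 'x': 4, 'u': 5, 'k': 8, 'b': 6, 'r': 11}
m['n'] = m['k']+5 = 13 → {'g': 4, 'x': 4, 'u': 5, 'k': 8, 'b': 6, 'r': 11, 'n': 13}
sum of values = 51

51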